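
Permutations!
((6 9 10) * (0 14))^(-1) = ((0 14)(6 9 10))^(-1) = (0 14)(6 10 9)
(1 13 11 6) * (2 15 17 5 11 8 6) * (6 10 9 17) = (1 13 8 10 9 17 5 11 2 15 6) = [0, 13, 15, 3, 4, 11, 1, 7, 10, 17, 9, 2, 12, 8, 14, 6, 16, 5]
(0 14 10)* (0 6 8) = [14, 1, 2, 3, 4, 5, 8, 7, 0, 9, 6, 11, 12, 13, 10] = (0 14 10 6 8)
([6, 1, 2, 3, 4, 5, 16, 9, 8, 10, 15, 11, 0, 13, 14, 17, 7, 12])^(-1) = [12, 1, 2, 3, 4, 5, 0, 16, 8, 7, 9, 11, 17, 13, 14, 10, 6, 15]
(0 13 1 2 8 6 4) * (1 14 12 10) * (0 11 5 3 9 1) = (0 13 14 12 10)(1 2 8 6 4 11 5 3 9) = [13, 2, 8, 9, 11, 3, 4, 7, 6, 1, 0, 5, 10, 14, 12]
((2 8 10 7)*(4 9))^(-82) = (2 10)(7 8)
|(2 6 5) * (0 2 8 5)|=6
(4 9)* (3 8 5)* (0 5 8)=(0 5 3)(4 9)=[5, 1, 2, 0, 9, 3, 6, 7, 8, 4]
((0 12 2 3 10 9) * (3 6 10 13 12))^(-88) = (13)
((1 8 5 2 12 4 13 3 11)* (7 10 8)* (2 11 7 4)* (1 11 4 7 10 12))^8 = (3 8 4)(5 13 10)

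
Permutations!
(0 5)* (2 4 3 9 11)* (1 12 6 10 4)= (0 5)(1 12 6 10 4 3 9 11 2)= [5, 12, 1, 9, 3, 0, 10, 7, 8, 11, 4, 2, 6]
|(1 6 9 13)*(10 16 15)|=12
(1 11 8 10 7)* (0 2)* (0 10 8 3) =(0 2 10 7 1 11 3) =[2, 11, 10, 0, 4, 5, 6, 1, 8, 9, 7, 3]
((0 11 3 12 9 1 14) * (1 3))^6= ((0 11 1 14)(3 12 9))^6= (0 1)(11 14)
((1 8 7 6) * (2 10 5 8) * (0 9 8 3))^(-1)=((0 9 8 7 6 1 2 10 5 3))^(-1)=(0 3 5 10 2 1 6 7 8 9)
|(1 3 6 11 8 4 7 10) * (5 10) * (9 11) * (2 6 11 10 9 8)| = |(1 3 11 2 6 8 4 7 5 9 10)| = 11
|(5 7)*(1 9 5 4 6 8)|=|(1 9 5 7 4 6 8)|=7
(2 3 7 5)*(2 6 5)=(2 3 7)(5 6)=[0, 1, 3, 7, 4, 6, 5, 2]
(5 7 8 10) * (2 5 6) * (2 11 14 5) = (5 7 8 10 6 11 14) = [0, 1, 2, 3, 4, 7, 11, 8, 10, 9, 6, 14, 12, 13, 5]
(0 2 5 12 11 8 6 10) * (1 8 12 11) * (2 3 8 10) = (0 3 8 6 2 5 11 12 1 10) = [3, 10, 5, 8, 4, 11, 2, 7, 6, 9, 0, 12, 1]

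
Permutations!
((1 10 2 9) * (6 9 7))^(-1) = ((1 10 2 7 6 9))^(-1) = (1 9 6 7 2 10)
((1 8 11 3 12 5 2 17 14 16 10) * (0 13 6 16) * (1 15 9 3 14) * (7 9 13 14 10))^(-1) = (0 14)(1 17 2 5 12 3 9 7 16 6 13 15 10 11 8)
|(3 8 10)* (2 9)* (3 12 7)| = 10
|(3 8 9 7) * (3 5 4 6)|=7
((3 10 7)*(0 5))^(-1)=((0 5)(3 10 7))^(-1)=(0 5)(3 7 10)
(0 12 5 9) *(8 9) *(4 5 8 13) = (0 12 8 9)(4 5 13) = [12, 1, 2, 3, 5, 13, 6, 7, 9, 0, 10, 11, 8, 4]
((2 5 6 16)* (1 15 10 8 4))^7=((1 15 10 8 4)(2 5 6 16))^7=(1 10 4 15 8)(2 16 6 5)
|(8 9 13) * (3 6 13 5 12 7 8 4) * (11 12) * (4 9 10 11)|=|(3 6 13 9 5 4)(7 8 10 11 12)|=30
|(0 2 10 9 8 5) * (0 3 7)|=8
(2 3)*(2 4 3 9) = (2 9)(3 4) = [0, 1, 9, 4, 3, 5, 6, 7, 8, 2]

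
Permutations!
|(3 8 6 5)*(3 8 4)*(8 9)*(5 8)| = 2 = |(3 4)(5 9)(6 8)|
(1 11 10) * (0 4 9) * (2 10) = (0 4 9)(1 11 2 10) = [4, 11, 10, 3, 9, 5, 6, 7, 8, 0, 1, 2]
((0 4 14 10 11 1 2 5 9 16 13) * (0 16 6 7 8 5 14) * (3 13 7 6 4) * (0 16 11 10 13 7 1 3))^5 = (1 3 4 13 5 2 7 16 11 9 14 8)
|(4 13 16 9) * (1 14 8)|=12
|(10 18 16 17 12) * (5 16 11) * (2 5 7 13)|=10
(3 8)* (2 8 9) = (2 8 3 9) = [0, 1, 8, 9, 4, 5, 6, 7, 3, 2]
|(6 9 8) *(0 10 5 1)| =12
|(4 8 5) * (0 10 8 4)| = 4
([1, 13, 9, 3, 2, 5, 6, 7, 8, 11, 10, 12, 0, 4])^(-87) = [1, 13, 9, 3, 2, 5, 6, 7, 8, 11, 10, 12, 0, 4]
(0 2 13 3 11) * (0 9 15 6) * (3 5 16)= [2, 1, 13, 11, 4, 16, 0, 7, 8, 15, 10, 9, 12, 5, 14, 6, 3]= (0 2 13 5 16 3 11 9 15 6)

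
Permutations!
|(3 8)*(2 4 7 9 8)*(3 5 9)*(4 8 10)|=8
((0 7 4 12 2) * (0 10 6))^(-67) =(0 12 6 4 10 7 2)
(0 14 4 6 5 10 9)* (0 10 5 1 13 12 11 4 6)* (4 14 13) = (0 13 12 11 14 6 1 4)(9 10) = [13, 4, 2, 3, 0, 5, 1, 7, 8, 10, 9, 14, 11, 12, 6]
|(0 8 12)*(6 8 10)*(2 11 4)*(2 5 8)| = |(0 10 6 2 11 4 5 8 12)| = 9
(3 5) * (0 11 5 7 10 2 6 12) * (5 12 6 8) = [11, 1, 8, 7, 4, 3, 6, 10, 5, 9, 2, 12, 0] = (0 11 12)(2 8 5 3 7 10)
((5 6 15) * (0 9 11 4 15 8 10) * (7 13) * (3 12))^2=(0 11 15 6 10 9 4 5 8)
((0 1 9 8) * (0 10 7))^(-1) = ((0 1 9 8 10 7))^(-1) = (0 7 10 8 9 1)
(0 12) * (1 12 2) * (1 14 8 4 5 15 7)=(0 2 14 8 4 5 15 7 1 12)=[2, 12, 14, 3, 5, 15, 6, 1, 4, 9, 10, 11, 0, 13, 8, 7]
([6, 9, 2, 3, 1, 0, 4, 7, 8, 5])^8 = (0 4 9)(1 5 6)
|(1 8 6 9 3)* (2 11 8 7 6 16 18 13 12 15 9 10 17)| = 15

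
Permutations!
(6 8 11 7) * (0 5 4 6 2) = [5, 1, 0, 3, 6, 4, 8, 2, 11, 9, 10, 7] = (0 5 4 6 8 11 7 2)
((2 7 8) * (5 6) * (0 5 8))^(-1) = ((0 5 6 8 2 7))^(-1) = (0 7 2 8 6 5)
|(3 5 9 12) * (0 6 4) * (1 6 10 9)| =9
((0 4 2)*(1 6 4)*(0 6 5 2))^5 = (0 4 6 2 5 1)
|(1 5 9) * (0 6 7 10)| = |(0 6 7 10)(1 5 9)| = 12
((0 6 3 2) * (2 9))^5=((0 6 3 9 2))^5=(9)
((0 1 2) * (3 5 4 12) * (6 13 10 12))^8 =((0 1 2)(3 5 4 6 13 10 12))^8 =(0 2 1)(3 5 4 6 13 10 12)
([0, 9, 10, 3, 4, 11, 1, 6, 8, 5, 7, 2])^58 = [0, 5, 7, 3, 4, 2, 9, 1, 8, 11, 6, 10]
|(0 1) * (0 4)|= |(0 1 4)|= 3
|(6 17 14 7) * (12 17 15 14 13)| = 12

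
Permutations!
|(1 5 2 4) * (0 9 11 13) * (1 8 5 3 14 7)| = |(0 9 11 13)(1 3 14 7)(2 4 8 5)| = 4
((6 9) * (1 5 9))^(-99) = (1 5 9 6)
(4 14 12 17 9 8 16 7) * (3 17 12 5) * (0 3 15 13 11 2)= (0 3 17 9 8 16 7 4 14 5 15 13 11 2)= [3, 1, 0, 17, 14, 15, 6, 4, 16, 8, 10, 2, 12, 11, 5, 13, 7, 9]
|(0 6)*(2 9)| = 2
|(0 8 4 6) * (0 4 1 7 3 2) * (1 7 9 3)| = |(0 8 7 1 9 3 2)(4 6)| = 14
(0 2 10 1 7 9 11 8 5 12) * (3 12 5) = (0 2 10 1 7 9 11 8 3 12) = [2, 7, 10, 12, 4, 5, 6, 9, 3, 11, 1, 8, 0]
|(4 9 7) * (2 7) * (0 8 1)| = 12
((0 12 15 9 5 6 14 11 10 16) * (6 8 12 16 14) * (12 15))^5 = ((0 16)(5 8 15 9)(10 14 11))^5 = (0 16)(5 8 15 9)(10 11 14)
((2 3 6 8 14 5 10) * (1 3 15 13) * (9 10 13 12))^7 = (2 12 10 15 9)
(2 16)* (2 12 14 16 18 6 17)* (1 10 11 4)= (1 10 11 4)(2 18 6 17)(12 14 16)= [0, 10, 18, 3, 1, 5, 17, 7, 8, 9, 11, 4, 14, 13, 16, 15, 12, 2, 6]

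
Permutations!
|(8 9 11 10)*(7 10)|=|(7 10 8 9 11)|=5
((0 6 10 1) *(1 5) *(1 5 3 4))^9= (0 3)(1 10)(4 6)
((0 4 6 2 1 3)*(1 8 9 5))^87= (0 5 2)(1 8 4)(3 9 6)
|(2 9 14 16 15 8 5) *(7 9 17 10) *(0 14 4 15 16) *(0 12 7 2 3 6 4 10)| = 24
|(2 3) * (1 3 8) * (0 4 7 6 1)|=8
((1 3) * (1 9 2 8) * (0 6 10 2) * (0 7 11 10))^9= (0 6)(1 3 9 7 11 10 2 8)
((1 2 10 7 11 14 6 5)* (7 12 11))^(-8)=(14)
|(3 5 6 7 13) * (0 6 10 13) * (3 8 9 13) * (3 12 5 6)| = |(0 3 6 7)(5 10 12)(8 9 13)| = 12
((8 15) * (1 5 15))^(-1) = (1 8 15 5)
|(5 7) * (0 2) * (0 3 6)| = 4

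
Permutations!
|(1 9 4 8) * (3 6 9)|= |(1 3 6 9 4 8)|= 6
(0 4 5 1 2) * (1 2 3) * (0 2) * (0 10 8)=[4, 3, 2, 1, 5, 10, 6, 7, 0, 9, 8]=(0 4 5 10 8)(1 3)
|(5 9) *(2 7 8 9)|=|(2 7 8 9 5)|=5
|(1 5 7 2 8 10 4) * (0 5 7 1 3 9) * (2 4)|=|(0 5 1 7 4 3 9)(2 8 10)|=21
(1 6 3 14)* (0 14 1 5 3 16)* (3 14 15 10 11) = (0 15 10 11 3 1 6 16)(5 14) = [15, 6, 2, 1, 4, 14, 16, 7, 8, 9, 11, 3, 12, 13, 5, 10, 0]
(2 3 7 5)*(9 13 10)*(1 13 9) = (1 13 10)(2 3 7 5) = [0, 13, 3, 7, 4, 2, 6, 5, 8, 9, 1, 11, 12, 10]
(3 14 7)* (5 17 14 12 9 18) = (3 12 9 18 5 17 14 7) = [0, 1, 2, 12, 4, 17, 6, 3, 8, 18, 10, 11, 9, 13, 7, 15, 16, 14, 5]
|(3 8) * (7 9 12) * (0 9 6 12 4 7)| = 6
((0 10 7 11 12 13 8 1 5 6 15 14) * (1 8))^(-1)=(0 14 15 6 5 1 13 12 11 7 10)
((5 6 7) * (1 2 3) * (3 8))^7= (1 3 8 2)(5 6 7)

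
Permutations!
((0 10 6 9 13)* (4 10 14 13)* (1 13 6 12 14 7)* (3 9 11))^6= (0 1)(3 6 12 4)(7 13)(9 11 14 10)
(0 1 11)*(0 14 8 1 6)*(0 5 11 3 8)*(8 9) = [6, 3, 2, 9, 4, 11, 5, 7, 1, 8, 10, 14, 12, 13, 0] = (0 6 5 11 14)(1 3 9 8)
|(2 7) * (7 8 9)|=4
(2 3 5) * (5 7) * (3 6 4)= [0, 1, 6, 7, 3, 2, 4, 5]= (2 6 4 3 7 5)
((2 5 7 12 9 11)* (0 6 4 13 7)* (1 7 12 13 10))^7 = (0 12 4 11 1 5 13 6 9 10 2 7)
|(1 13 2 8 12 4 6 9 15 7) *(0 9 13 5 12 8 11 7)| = 9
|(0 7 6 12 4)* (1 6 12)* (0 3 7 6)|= 12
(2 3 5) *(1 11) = [0, 11, 3, 5, 4, 2, 6, 7, 8, 9, 10, 1] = (1 11)(2 3 5)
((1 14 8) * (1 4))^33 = ((1 14 8 4))^33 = (1 14 8 4)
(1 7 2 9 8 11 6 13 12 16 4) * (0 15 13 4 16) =[15, 7, 9, 3, 1, 5, 4, 2, 11, 8, 10, 6, 0, 12, 14, 13, 16] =(16)(0 15 13 12)(1 7 2 9 8 11 6 4)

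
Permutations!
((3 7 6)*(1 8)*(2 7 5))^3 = (1 8)(2 3 7 5 6)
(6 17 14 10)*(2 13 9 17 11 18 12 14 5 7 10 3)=(2 13 9 17 5 7 10 6 11 18 12 14 3)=[0, 1, 13, 2, 4, 7, 11, 10, 8, 17, 6, 18, 14, 9, 3, 15, 16, 5, 12]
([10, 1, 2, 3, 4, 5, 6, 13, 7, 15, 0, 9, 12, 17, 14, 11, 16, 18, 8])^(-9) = [10, 1, 2, 3, 4, 5, 6, 13, 7, 9, 0, 11, 12, 17, 14, 15, 16, 18, 8]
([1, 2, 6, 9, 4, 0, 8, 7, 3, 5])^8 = (9)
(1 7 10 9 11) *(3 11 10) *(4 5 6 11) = (1 7 3 4 5 6 11)(9 10) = [0, 7, 2, 4, 5, 6, 11, 3, 8, 10, 9, 1]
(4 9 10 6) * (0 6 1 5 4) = (0 6)(1 5 4 9 10) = [6, 5, 2, 3, 9, 4, 0, 7, 8, 10, 1]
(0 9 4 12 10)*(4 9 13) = [13, 1, 2, 3, 12, 5, 6, 7, 8, 9, 0, 11, 10, 4] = (0 13 4 12 10)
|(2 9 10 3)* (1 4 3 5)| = 7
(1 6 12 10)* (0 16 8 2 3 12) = (0 16 8 2 3 12 10 1 6) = [16, 6, 3, 12, 4, 5, 0, 7, 2, 9, 1, 11, 10, 13, 14, 15, 8]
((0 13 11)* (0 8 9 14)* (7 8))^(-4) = ((0 13 11 7 8 9 14))^(-4) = (0 7 14 11 9 13 8)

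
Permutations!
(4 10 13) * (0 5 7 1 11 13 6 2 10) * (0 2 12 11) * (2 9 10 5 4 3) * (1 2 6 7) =(0 4 9 10 7 2 5 1)(3 6 12 11 13) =[4, 0, 5, 6, 9, 1, 12, 2, 8, 10, 7, 13, 11, 3]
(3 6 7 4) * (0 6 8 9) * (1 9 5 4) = (0 6 7 1 9)(3 8 5 4) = [6, 9, 2, 8, 3, 4, 7, 1, 5, 0]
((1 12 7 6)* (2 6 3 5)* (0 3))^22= (0 12 6 5)(1 2 3 7)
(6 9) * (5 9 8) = [0, 1, 2, 3, 4, 9, 8, 7, 5, 6] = (5 9 6 8)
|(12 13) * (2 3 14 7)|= |(2 3 14 7)(12 13)|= 4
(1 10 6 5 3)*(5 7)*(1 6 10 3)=(10)(1 3 6 7 5)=[0, 3, 2, 6, 4, 1, 7, 5, 8, 9, 10]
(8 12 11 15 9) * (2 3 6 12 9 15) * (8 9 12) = (15)(2 3 6 8 12 11) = [0, 1, 3, 6, 4, 5, 8, 7, 12, 9, 10, 2, 11, 13, 14, 15]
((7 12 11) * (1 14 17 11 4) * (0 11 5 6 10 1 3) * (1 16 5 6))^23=(0 3 4 12 7 11)(1 17 10 5 14 6 16)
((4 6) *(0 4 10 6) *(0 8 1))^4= ((0 4 8 1)(6 10))^4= (10)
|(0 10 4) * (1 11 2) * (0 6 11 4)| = 10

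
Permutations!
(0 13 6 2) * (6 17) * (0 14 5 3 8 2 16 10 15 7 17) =(0 13)(2 14 5 3 8)(6 16 10 15 7 17) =[13, 1, 14, 8, 4, 3, 16, 17, 2, 9, 15, 11, 12, 0, 5, 7, 10, 6]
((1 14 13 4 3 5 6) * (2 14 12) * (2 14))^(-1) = ((1 12 14 13 4 3 5 6))^(-1) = (1 6 5 3 4 13 14 12)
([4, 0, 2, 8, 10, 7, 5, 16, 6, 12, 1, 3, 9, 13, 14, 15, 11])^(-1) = (0 1 10 4)(3 11 16 7 5 6 8)(9 12)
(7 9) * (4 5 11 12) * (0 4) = (0 4 5 11 12)(7 9) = [4, 1, 2, 3, 5, 11, 6, 9, 8, 7, 10, 12, 0]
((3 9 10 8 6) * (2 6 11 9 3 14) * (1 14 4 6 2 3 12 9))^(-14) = ((1 14 3 12 9 10 8 11)(4 6))^(-14) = (1 3 9 8)(10 11 14 12)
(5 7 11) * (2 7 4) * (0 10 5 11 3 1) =(11)(0 10 5 4 2 7 3 1) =[10, 0, 7, 1, 2, 4, 6, 3, 8, 9, 5, 11]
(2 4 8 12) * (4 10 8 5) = [0, 1, 10, 3, 5, 4, 6, 7, 12, 9, 8, 11, 2] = (2 10 8 12)(4 5)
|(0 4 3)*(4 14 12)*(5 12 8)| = |(0 14 8 5 12 4 3)| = 7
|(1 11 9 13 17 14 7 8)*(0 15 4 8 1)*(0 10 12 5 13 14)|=45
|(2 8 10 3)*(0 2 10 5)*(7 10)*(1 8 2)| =12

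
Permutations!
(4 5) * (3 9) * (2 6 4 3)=(2 6 4 5 3 9)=[0, 1, 6, 9, 5, 3, 4, 7, 8, 2]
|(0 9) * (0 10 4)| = 4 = |(0 9 10 4)|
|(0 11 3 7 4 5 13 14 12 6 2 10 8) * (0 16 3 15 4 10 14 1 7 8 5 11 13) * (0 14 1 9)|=|(0 13 9)(1 7 10 5 14 12 6 2)(3 8 16)(4 11 15)|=24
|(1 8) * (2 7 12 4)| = |(1 8)(2 7 12 4)| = 4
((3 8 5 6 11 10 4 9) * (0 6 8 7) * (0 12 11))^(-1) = (0 6)(3 9 4 10 11 12 7)(5 8)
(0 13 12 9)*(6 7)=[13, 1, 2, 3, 4, 5, 7, 6, 8, 0, 10, 11, 9, 12]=(0 13 12 9)(6 7)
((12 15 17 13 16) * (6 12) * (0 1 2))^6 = (17)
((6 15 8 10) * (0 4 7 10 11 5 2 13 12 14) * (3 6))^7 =((0 4 7 10 3 6 15 8 11 5 2 13 12 14))^7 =(0 8)(2 10)(3 13)(4 11)(5 7)(6 12)(14 15)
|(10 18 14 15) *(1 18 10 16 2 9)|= |(1 18 14 15 16 2 9)|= 7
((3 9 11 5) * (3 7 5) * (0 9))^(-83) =(0 9 11 3)(5 7)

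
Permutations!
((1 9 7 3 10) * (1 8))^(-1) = ((1 9 7 3 10 8))^(-1) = (1 8 10 3 7 9)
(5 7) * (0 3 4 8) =(0 3 4 8)(5 7) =[3, 1, 2, 4, 8, 7, 6, 5, 0]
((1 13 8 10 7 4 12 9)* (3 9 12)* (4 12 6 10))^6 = ((1 13 8 4 3 9)(6 10 7 12))^6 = (13)(6 7)(10 12)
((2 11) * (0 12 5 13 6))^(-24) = (0 12 5 13 6)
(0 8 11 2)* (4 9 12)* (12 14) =(0 8 11 2)(4 9 14 12) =[8, 1, 0, 3, 9, 5, 6, 7, 11, 14, 10, 2, 4, 13, 12]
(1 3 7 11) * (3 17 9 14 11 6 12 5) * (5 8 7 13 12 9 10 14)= (1 17 10 14 11)(3 13 12 8 7 6 9 5)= [0, 17, 2, 13, 4, 3, 9, 6, 7, 5, 14, 1, 8, 12, 11, 15, 16, 10]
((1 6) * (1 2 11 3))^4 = ((1 6 2 11 3))^4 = (1 3 11 2 6)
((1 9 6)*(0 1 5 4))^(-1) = (0 4 5 6 9 1) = ((0 1 9 6 5 4))^(-1)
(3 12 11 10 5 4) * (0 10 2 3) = [10, 1, 3, 12, 0, 4, 6, 7, 8, 9, 5, 2, 11] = (0 10 5 4)(2 3 12 11)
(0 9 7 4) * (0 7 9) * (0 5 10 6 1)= (0 5 10 6 1)(4 7)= [5, 0, 2, 3, 7, 10, 1, 4, 8, 9, 6]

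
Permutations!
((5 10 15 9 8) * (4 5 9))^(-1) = ((4 5 10 15)(8 9))^(-1) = (4 15 10 5)(8 9)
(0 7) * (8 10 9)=(0 7)(8 10 9)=[7, 1, 2, 3, 4, 5, 6, 0, 10, 8, 9]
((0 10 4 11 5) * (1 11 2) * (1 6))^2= (0 4 6 11)(1 5 10 2)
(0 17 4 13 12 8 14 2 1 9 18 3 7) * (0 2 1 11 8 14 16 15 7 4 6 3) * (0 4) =[17, 9, 11, 0, 13, 5, 3, 2, 16, 18, 10, 8, 14, 12, 1, 7, 15, 6, 4] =(0 17 6 3)(1 9 18 4 13 12 14)(2 11 8 16 15 7)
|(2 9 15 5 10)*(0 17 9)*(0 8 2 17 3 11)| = |(0 3 11)(2 8)(5 10 17 9 15)| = 30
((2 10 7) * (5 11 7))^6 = (2 10 5 11 7)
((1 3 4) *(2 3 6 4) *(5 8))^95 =((1 6 4)(2 3)(5 8))^95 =(1 4 6)(2 3)(5 8)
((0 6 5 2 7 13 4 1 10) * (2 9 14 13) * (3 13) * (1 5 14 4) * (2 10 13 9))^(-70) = ((0 6 14 3 9 4 5 2 7 10)(1 13))^(-70) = (14)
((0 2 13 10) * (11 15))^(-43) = (0 2 13 10)(11 15)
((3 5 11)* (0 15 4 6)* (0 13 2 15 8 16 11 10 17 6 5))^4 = (0 3 11 16 8)(2 10)(4 6)(5 13)(15 17)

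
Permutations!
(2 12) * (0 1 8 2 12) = (12)(0 1 8 2) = [1, 8, 0, 3, 4, 5, 6, 7, 2, 9, 10, 11, 12]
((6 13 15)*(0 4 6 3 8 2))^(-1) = ((0 4 6 13 15 3 8 2))^(-1) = (0 2 8 3 15 13 6 4)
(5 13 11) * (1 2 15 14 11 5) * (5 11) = (1 2 15 14 5 13 11) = [0, 2, 15, 3, 4, 13, 6, 7, 8, 9, 10, 1, 12, 11, 5, 14]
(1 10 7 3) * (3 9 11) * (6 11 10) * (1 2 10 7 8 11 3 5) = (1 6 3 2 10 8 11 5)(7 9) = [0, 6, 10, 2, 4, 1, 3, 9, 11, 7, 8, 5]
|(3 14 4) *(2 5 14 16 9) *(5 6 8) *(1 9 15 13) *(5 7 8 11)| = |(1 9 2 6 11 5 14 4 3 16 15 13)(7 8)| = 12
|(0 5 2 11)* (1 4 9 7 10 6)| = |(0 5 2 11)(1 4 9 7 10 6)| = 12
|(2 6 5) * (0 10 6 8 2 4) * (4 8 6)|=|(0 10 4)(2 6 5 8)|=12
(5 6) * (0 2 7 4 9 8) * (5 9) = (0 2 7 4 5 6 9 8) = [2, 1, 7, 3, 5, 6, 9, 4, 0, 8]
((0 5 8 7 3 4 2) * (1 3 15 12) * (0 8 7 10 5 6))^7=((0 6)(1 3 4 2 8 10 5 7 15 12))^7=(0 6)(1 7 8 3 15 10 4 12 5 2)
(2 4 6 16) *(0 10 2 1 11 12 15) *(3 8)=(0 10 2 4 6 16 1 11 12 15)(3 8)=[10, 11, 4, 8, 6, 5, 16, 7, 3, 9, 2, 12, 15, 13, 14, 0, 1]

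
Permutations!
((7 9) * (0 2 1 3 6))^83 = ((0 2 1 3 6)(7 9))^83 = (0 3 2 6 1)(7 9)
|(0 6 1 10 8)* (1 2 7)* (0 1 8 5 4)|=9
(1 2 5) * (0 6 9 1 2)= [6, 0, 5, 3, 4, 2, 9, 7, 8, 1]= (0 6 9 1)(2 5)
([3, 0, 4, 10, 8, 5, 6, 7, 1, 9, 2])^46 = (0 4 3 8 10 1 2)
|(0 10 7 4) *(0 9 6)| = |(0 10 7 4 9 6)| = 6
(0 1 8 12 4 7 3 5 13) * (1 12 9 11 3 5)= (0 12 4 7 5 13)(1 8 9 11 3)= [12, 8, 2, 1, 7, 13, 6, 5, 9, 11, 10, 3, 4, 0]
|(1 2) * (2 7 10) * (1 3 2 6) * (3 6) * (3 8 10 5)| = 6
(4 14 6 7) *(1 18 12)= [0, 18, 2, 3, 14, 5, 7, 4, 8, 9, 10, 11, 1, 13, 6, 15, 16, 17, 12]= (1 18 12)(4 14 6 7)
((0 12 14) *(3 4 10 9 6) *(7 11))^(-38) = (0 12 14)(3 10 6 4 9) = ((0 12 14)(3 4 10 9 6)(7 11))^(-38)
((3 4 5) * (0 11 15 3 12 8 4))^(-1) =(0 3 15 11)(4 8 12 5)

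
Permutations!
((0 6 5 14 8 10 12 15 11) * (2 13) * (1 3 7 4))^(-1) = (0 11 15 12 10 8 14 5 6)(1 4 7 3)(2 13)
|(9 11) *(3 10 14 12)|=|(3 10 14 12)(9 11)|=4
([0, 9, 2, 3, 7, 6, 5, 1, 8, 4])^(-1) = [0, 7, 2, 3, 9, 6, 5, 4, 8, 1]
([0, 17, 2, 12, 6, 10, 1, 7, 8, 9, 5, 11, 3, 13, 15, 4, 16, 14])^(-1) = [0, 6, 2, 12, 15, 10, 4, 7, 8, 9, 5, 11, 3, 13, 17, 14, 16, 1]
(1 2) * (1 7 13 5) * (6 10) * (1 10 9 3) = (1 2 7 13 5 10 6 9 3) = [0, 2, 7, 1, 4, 10, 9, 13, 8, 3, 6, 11, 12, 5]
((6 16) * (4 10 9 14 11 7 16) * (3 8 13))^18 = (4 9 11 16)(6 10 14 7)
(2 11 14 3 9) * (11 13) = (2 13 11 14 3 9) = [0, 1, 13, 9, 4, 5, 6, 7, 8, 2, 10, 14, 12, 11, 3]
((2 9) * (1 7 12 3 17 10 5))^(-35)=(17)(2 9)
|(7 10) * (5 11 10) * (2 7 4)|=6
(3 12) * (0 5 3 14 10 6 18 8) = (0 5 3 12 14 10 6 18 8) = [5, 1, 2, 12, 4, 3, 18, 7, 0, 9, 6, 11, 14, 13, 10, 15, 16, 17, 8]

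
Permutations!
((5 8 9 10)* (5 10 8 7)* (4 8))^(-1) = ((10)(4 8 9)(5 7))^(-1) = (10)(4 9 8)(5 7)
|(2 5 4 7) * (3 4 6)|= |(2 5 6 3 4 7)|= 6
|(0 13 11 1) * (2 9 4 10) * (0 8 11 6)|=|(0 13 6)(1 8 11)(2 9 4 10)|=12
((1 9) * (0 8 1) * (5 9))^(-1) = (0 9 5 1 8)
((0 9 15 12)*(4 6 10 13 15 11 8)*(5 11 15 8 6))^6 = (0 15)(4 8 13 10 6 11 5)(9 12)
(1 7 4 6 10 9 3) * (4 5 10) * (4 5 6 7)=(1 4 7 6 5 10 9 3)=[0, 4, 2, 1, 7, 10, 5, 6, 8, 3, 9]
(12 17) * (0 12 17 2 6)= (17)(0 12 2 6)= [12, 1, 6, 3, 4, 5, 0, 7, 8, 9, 10, 11, 2, 13, 14, 15, 16, 17]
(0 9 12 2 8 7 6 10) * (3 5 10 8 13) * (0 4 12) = [9, 1, 13, 5, 12, 10, 8, 6, 7, 0, 4, 11, 2, 3] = (0 9)(2 13 3 5 10 4 12)(6 8 7)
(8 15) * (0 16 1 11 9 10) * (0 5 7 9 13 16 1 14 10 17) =(0 1 11 13 16 14 10 5 7 9 17)(8 15) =[1, 11, 2, 3, 4, 7, 6, 9, 15, 17, 5, 13, 12, 16, 10, 8, 14, 0]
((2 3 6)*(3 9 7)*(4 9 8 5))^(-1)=(2 6 3 7 9 4 5 8)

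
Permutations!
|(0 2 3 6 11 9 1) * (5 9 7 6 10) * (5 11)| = 10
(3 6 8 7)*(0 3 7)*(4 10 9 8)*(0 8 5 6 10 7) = (0 3 10 9 5 6 4 7) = [3, 1, 2, 10, 7, 6, 4, 0, 8, 5, 9]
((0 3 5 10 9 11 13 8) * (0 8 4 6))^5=(0 11 3 13 5 4 10 6 9)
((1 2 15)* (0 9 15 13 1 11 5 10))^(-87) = ((0 9 15 11 5 10)(1 2 13))^(-87) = (0 11)(5 9)(10 15)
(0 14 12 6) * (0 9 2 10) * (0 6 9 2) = (0 14 12 9)(2 10 6) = [14, 1, 10, 3, 4, 5, 2, 7, 8, 0, 6, 11, 9, 13, 12]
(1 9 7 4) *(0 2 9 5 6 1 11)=(0 2 9 7 4 11)(1 5 6)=[2, 5, 9, 3, 11, 6, 1, 4, 8, 7, 10, 0]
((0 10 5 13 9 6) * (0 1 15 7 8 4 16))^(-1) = (0 16 4 8 7 15 1 6 9 13 5 10)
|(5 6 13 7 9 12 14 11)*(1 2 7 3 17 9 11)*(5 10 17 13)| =|(1 2 7 11 10 17 9 12 14)(3 13)(5 6)| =18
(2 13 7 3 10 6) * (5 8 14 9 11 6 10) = [0, 1, 13, 5, 4, 8, 2, 3, 14, 11, 10, 6, 12, 7, 9] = (2 13 7 3 5 8 14 9 11 6)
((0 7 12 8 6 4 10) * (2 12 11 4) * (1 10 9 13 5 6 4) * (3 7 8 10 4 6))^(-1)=((0 8 6 2 12 10)(1 4 9 13 5 3 7 11))^(-1)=(0 10 12 2 6 8)(1 11 7 3 5 13 9 4)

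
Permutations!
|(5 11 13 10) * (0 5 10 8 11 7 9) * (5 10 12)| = 6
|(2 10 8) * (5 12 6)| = 3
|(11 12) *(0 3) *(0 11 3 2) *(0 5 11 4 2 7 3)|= |(0 7 3 4 2 5 11 12)|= 8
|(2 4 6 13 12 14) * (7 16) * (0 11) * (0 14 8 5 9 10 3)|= 26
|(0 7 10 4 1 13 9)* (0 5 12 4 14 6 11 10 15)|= 12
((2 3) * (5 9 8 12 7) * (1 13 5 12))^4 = (1 8 9 5 13)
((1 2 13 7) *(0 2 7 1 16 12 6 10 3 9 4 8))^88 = ((0 2 13 1 7 16 12 6 10 3 9 4 8))^88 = (0 9 6 7 2 4 10 16 13 8 3 12 1)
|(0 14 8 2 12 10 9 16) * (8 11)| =9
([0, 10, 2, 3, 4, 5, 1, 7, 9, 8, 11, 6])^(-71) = [0, 10, 2, 3, 4, 5, 1, 7, 9, 8, 11, 6]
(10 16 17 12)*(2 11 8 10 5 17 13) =(2 11 8 10 16 13)(5 17 12) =[0, 1, 11, 3, 4, 17, 6, 7, 10, 9, 16, 8, 5, 2, 14, 15, 13, 12]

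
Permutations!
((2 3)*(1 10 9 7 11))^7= ((1 10 9 7 11)(2 3))^7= (1 9 11 10 7)(2 3)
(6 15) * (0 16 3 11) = (0 16 3 11)(6 15) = [16, 1, 2, 11, 4, 5, 15, 7, 8, 9, 10, 0, 12, 13, 14, 6, 3]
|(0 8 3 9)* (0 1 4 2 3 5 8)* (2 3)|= 4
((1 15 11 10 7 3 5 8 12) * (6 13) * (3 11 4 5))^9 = (1 5)(4 12)(6 13)(8 15)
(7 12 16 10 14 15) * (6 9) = (6 9)(7 12 16 10 14 15) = [0, 1, 2, 3, 4, 5, 9, 12, 8, 6, 14, 11, 16, 13, 15, 7, 10]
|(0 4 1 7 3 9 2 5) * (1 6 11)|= 10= |(0 4 6 11 1 7 3 9 2 5)|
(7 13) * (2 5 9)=[0, 1, 5, 3, 4, 9, 6, 13, 8, 2, 10, 11, 12, 7]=(2 5 9)(7 13)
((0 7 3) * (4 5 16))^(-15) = (16)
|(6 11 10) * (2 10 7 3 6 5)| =12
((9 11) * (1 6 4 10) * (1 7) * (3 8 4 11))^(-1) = ((1 6 11 9 3 8 4 10 7))^(-1) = (1 7 10 4 8 3 9 11 6)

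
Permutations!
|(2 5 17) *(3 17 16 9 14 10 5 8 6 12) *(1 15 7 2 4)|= |(1 15 7 2 8 6 12 3 17 4)(5 16 9 14 10)|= 10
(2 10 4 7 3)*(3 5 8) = [0, 1, 10, 2, 7, 8, 6, 5, 3, 9, 4] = (2 10 4 7 5 8 3)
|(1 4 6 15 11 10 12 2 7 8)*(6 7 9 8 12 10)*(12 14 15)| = 11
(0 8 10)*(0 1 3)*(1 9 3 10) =(0 8 1 10 9 3) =[8, 10, 2, 0, 4, 5, 6, 7, 1, 3, 9]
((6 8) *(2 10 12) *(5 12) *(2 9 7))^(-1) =(2 7 9 12 5 10)(6 8)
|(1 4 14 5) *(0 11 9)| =12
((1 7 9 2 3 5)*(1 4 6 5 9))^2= ((1 7)(2 3 9)(4 6 5))^2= (2 9 3)(4 5 6)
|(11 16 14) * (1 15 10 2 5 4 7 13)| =|(1 15 10 2 5 4 7 13)(11 16 14)| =24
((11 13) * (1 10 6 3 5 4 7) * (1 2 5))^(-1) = ((1 10 6 3)(2 5 4 7)(11 13))^(-1) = (1 3 6 10)(2 7 4 5)(11 13)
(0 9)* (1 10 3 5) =(0 9)(1 10 3 5) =[9, 10, 2, 5, 4, 1, 6, 7, 8, 0, 3]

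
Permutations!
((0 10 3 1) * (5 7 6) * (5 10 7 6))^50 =((0 7 5 6 10 3 1))^50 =(0 7 5 6 10 3 1)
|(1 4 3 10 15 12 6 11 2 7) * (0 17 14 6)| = 13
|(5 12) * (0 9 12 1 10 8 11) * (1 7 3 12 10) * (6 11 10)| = |(0 9 6 11)(3 12 5 7)(8 10)| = 4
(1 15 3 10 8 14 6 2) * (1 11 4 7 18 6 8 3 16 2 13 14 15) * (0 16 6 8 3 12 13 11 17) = (0 16 2 17)(3 10 12 13 14)(4 7 18 8 15 6 11) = [16, 1, 17, 10, 7, 5, 11, 18, 15, 9, 12, 4, 13, 14, 3, 6, 2, 0, 8]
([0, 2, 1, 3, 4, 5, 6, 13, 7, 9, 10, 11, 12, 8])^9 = (13)(1 2)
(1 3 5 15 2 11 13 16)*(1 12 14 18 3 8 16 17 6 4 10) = [0, 8, 11, 5, 10, 15, 4, 7, 16, 9, 1, 13, 14, 17, 18, 2, 12, 6, 3] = (1 8 16 12 14 18 3 5 15 2 11 13 17 6 4 10)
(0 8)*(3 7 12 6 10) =[8, 1, 2, 7, 4, 5, 10, 12, 0, 9, 3, 11, 6] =(0 8)(3 7 12 6 10)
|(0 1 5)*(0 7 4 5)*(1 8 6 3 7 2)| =9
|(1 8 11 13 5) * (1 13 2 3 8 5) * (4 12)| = 12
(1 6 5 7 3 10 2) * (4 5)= (1 6 4 5 7 3 10 2)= [0, 6, 1, 10, 5, 7, 4, 3, 8, 9, 2]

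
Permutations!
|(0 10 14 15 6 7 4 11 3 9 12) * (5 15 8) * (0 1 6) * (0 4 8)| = |(0 10 14)(1 6 7 8 5 15 4 11 3 9 12)| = 33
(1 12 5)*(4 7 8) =(1 12 5)(4 7 8) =[0, 12, 2, 3, 7, 1, 6, 8, 4, 9, 10, 11, 5]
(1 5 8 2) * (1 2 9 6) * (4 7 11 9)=(1 5 8 4 7 11 9 6)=[0, 5, 2, 3, 7, 8, 1, 11, 4, 6, 10, 9]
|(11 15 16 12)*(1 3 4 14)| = |(1 3 4 14)(11 15 16 12)| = 4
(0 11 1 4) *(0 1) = (0 11)(1 4) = [11, 4, 2, 3, 1, 5, 6, 7, 8, 9, 10, 0]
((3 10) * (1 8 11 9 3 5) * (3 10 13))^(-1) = (1 5 10 9 11 8)(3 13)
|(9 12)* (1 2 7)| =6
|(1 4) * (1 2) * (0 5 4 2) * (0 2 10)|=|(0 5 4 2 1 10)|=6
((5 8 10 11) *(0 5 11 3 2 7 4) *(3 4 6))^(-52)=(11)(0 10 5 4 8)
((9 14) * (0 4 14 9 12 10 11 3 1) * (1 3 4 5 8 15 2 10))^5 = ((0 5 8 15 2 10 11 4 14 12 1))^5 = (0 10 1 2 12 15 14 8 4 5 11)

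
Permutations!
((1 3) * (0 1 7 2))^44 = ((0 1 3 7 2))^44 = (0 2 7 3 1)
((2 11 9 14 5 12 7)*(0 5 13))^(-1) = (0 13 14 9 11 2 7 12 5)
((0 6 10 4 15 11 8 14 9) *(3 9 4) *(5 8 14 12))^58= (0 3 6 9 10)(4 11)(5 8 12)(14 15)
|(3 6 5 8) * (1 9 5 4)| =|(1 9 5 8 3 6 4)| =7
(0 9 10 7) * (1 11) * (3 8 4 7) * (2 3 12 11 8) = (0 9 10 12 11 1 8 4 7)(2 3) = [9, 8, 3, 2, 7, 5, 6, 0, 4, 10, 12, 1, 11]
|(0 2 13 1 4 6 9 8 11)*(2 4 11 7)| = |(0 4 6 9 8 7 2 13 1 11)| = 10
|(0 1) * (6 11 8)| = 6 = |(0 1)(6 11 8)|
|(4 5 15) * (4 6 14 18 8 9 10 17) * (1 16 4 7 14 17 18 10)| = |(1 16 4 5 15 6 17 7 14 10 18 8 9)| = 13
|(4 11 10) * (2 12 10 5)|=6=|(2 12 10 4 11 5)|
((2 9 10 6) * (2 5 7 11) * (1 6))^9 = (1 6 5 7 11 2 9 10)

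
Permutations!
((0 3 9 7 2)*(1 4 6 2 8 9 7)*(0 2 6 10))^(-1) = (0 10 4 1 9 8 7 3)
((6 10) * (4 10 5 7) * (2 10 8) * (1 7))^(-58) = (1 6 2 4)(5 10 8 7)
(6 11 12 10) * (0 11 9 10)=[11, 1, 2, 3, 4, 5, 9, 7, 8, 10, 6, 12, 0]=(0 11 12)(6 9 10)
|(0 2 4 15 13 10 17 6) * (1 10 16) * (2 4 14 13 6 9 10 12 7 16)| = 12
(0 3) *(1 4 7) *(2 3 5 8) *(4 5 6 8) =(0 6 8 2 3)(1 5 4 7) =[6, 5, 3, 0, 7, 4, 8, 1, 2]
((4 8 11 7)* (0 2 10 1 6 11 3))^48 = ((0 2 10 1 6 11 7 4 8 3))^48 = (0 8 7 6 10)(1 2 3 4 11)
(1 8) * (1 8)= [0, 1, 2, 3, 4, 5, 6, 7, 8]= (8)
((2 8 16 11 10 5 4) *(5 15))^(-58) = (2 5 10 16)(4 15 11 8)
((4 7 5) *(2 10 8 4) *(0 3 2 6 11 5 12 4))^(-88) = (0 2 8 3 10)(4 12 7)(5 11 6)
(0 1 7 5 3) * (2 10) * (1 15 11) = [15, 7, 10, 0, 4, 3, 6, 5, 8, 9, 2, 1, 12, 13, 14, 11] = (0 15 11 1 7 5 3)(2 10)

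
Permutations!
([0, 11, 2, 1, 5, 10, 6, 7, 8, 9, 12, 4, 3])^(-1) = [0, 3, 2, 12, 11, 4, 6, 7, 8, 9, 5, 1, 10]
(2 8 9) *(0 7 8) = (0 7 8 9 2) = [7, 1, 0, 3, 4, 5, 6, 8, 9, 2]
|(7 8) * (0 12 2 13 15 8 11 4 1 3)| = 11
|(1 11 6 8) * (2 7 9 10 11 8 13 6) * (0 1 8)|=|(0 1)(2 7 9 10 11)(6 13)|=10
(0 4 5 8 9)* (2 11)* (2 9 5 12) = (0 4 12 2 11 9)(5 8) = [4, 1, 11, 3, 12, 8, 6, 7, 5, 0, 10, 9, 2]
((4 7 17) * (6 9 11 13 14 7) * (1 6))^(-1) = ((1 6 9 11 13 14 7 17 4))^(-1) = (1 4 17 7 14 13 11 9 6)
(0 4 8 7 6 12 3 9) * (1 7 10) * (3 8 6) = (0 4 6 12 8 10 1 7 3 9) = [4, 7, 2, 9, 6, 5, 12, 3, 10, 0, 1, 11, 8]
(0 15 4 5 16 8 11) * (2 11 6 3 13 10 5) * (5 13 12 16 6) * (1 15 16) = [16, 15, 11, 12, 2, 6, 3, 7, 5, 9, 13, 0, 1, 10, 14, 4, 8] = (0 16 8 5 6 3 12 1 15 4 2 11)(10 13)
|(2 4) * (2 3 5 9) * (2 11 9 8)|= |(2 4 3 5 8)(9 11)|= 10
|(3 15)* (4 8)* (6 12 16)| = 6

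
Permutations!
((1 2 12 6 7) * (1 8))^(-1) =((1 2 12 6 7 8))^(-1) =(1 8 7 6 12 2)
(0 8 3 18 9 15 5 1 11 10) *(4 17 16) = (0 8 3 18 9 15 5 1 11 10)(4 17 16) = [8, 11, 2, 18, 17, 1, 6, 7, 3, 15, 0, 10, 12, 13, 14, 5, 4, 16, 9]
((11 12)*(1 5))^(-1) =((1 5)(11 12))^(-1) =(1 5)(11 12)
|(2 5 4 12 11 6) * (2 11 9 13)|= |(2 5 4 12 9 13)(6 11)|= 6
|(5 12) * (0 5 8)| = 4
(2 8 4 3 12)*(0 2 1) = (0 2 8 4 3 12 1) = [2, 0, 8, 12, 3, 5, 6, 7, 4, 9, 10, 11, 1]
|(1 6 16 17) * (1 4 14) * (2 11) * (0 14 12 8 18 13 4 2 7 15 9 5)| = 60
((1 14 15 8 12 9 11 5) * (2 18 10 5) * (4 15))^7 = (1 11 4 18 8 5 9 14 2 15 10 12)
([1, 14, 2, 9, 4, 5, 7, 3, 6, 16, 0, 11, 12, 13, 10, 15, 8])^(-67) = [1, 14, 2, 7, 4, 5, 8, 6, 16, 3, 0, 11, 12, 13, 10, 15, 9]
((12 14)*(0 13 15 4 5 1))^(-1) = ((0 13 15 4 5 1)(12 14))^(-1) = (0 1 5 4 15 13)(12 14)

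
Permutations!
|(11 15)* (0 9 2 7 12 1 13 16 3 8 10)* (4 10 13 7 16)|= 18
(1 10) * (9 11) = (1 10)(9 11) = [0, 10, 2, 3, 4, 5, 6, 7, 8, 11, 1, 9]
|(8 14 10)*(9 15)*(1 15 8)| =|(1 15 9 8 14 10)| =6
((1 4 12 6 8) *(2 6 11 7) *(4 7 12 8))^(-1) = ((1 7 2 6 4 8)(11 12))^(-1) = (1 8 4 6 2 7)(11 12)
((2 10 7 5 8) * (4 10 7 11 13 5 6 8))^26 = ((2 7 6 8)(4 10 11 13 5))^26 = (2 6)(4 10 11 13 5)(7 8)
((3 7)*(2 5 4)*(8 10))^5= (2 4 5)(3 7)(8 10)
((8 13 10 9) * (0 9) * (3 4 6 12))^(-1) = (0 10 13 8 9)(3 12 6 4)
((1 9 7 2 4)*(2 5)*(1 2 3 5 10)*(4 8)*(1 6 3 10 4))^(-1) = ((1 9 7 4 2 8)(3 5 10 6))^(-1) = (1 8 2 4 7 9)(3 6 10 5)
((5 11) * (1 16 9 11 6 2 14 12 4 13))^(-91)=(1 12 6 9 13 14 5 16 4 2 11)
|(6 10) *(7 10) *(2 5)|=|(2 5)(6 7 10)|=6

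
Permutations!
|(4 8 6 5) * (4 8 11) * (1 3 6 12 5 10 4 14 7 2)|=|(1 3 6 10 4 11 14 7 2)(5 8 12)|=9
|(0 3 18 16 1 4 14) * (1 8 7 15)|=|(0 3 18 16 8 7 15 1 4 14)|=10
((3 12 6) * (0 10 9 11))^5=(0 10 9 11)(3 6 12)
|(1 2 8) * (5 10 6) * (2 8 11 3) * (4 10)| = 12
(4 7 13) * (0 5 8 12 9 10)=[5, 1, 2, 3, 7, 8, 6, 13, 12, 10, 0, 11, 9, 4]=(0 5 8 12 9 10)(4 7 13)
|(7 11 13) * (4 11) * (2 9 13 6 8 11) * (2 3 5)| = |(2 9 13 7 4 3 5)(6 8 11)| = 21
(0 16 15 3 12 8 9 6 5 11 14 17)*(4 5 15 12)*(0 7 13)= (0 16 12 8 9 6 15 3 4 5 11 14 17 7 13)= [16, 1, 2, 4, 5, 11, 15, 13, 9, 6, 10, 14, 8, 0, 17, 3, 12, 7]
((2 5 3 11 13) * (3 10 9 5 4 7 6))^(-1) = ((2 4 7 6 3 11 13)(5 10 9))^(-1) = (2 13 11 3 6 7 4)(5 9 10)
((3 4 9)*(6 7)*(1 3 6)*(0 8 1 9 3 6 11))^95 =(0 7 8 9 1 11 6)(3 4)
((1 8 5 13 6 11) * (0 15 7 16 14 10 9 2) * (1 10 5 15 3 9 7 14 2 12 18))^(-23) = ((0 3 9 12 18 1 8 15 14 5 13 6 11 10 7 16 2))^(-23) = (0 6 1 2 13 18 16 5 12 7 14 9 10 15 3 11 8)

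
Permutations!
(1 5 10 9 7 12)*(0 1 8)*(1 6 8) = (0 6 8)(1 5 10 9 7 12) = [6, 5, 2, 3, 4, 10, 8, 12, 0, 7, 9, 11, 1]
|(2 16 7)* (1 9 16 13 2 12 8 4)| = 14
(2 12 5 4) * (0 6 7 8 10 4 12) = (0 6 7 8 10 4 2)(5 12) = [6, 1, 0, 3, 2, 12, 7, 8, 10, 9, 4, 11, 5]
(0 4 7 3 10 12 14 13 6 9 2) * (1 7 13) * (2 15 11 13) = (0 4 2)(1 7 3 10 12 14)(6 9 15 11 13) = [4, 7, 0, 10, 2, 5, 9, 3, 8, 15, 12, 13, 14, 6, 1, 11]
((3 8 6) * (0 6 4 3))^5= ((0 6)(3 8 4))^5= (0 6)(3 4 8)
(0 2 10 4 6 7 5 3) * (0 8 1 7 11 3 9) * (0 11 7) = (0 2 10 4 6 7 5 9 11 3 8 1) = [2, 0, 10, 8, 6, 9, 7, 5, 1, 11, 4, 3]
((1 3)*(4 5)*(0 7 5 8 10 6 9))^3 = ((0 7 5 4 8 10 6 9)(1 3))^3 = (0 4 6 7 8 9 5 10)(1 3)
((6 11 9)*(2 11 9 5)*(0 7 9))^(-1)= ((0 7 9 6)(2 11 5))^(-1)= (0 6 9 7)(2 5 11)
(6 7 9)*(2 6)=[0, 1, 6, 3, 4, 5, 7, 9, 8, 2]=(2 6 7 9)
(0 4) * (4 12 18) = (0 12 18 4) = [12, 1, 2, 3, 0, 5, 6, 7, 8, 9, 10, 11, 18, 13, 14, 15, 16, 17, 4]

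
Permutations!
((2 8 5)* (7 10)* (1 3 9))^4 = ((1 3 9)(2 8 5)(7 10))^4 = (10)(1 3 9)(2 8 5)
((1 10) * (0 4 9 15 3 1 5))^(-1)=((0 4 9 15 3 1 10 5))^(-1)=(0 5 10 1 3 15 9 4)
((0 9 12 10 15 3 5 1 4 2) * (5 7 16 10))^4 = ((0 9 12 5 1 4 2)(3 7 16 10 15))^4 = (0 1 9 4 12 2 5)(3 15 10 16 7)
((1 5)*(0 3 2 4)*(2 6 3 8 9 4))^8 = ((0 8 9 4)(1 5)(3 6))^8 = (9)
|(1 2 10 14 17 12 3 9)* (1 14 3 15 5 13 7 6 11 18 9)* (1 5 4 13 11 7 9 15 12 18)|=|(1 2 10 3 5 11)(4 13 9 14 17 18 15)(6 7)|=42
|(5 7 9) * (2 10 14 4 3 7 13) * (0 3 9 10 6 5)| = 28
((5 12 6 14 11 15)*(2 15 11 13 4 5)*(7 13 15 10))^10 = ((2 10 7 13 4 5 12 6 14 15))^10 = (15)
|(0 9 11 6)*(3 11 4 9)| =|(0 3 11 6)(4 9)| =4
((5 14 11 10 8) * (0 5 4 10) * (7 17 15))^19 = (0 11 14 5)(4 10 8)(7 17 15)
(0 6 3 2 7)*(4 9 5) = (0 6 3 2 7)(4 9 5) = [6, 1, 7, 2, 9, 4, 3, 0, 8, 5]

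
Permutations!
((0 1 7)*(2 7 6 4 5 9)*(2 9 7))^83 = ((9)(0 1 6 4 5 7))^83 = (9)(0 7 5 4 6 1)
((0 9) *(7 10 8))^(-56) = (7 10 8)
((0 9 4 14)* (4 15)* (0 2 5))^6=(0 5 2 14 4 15 9)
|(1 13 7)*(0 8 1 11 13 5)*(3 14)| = 12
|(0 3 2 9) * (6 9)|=5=|(0 3 2 6 9)|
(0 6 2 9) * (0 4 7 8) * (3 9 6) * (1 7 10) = [3, 7, 6, 9, 10, 5, 2, 8, 0, 4, 1] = (0 3 9 4 10 1 7 8)(2 6)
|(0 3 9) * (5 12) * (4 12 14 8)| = 15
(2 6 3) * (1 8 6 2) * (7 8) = (1 7 8 6 3) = [0, 7, 2, 1, 4, 5, 3, 8, 6]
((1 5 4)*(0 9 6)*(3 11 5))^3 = ((0 9 6)(1 3 11 5 4))^3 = (1 5 3 4 11)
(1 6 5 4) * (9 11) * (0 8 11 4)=(0 8 11 9 4 1 6 5)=[8, 6, 2, 3, 1, 0, 5, 7, 11, 4, 10, 9]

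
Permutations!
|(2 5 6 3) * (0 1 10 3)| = |(0 1 10 3 2 5 6)| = 7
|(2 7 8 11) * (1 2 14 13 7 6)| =|(1 2 6)(7 8 11 14 13)| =15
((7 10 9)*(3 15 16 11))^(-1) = (3 11 16 15)(7 9 10)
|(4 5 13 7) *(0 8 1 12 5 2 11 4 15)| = |(0 8 1 12 5 13 7 15)(2 11 4)| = 24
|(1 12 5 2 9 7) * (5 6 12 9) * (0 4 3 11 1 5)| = 18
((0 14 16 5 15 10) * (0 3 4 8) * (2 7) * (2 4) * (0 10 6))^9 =(0 5)(2 8)(3 4)(6 16)(7 10)(14 15)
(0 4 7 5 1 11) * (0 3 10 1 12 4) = (1 11 3 10)(4 7 5 12) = [0, 11, 2, 10, 7, 12, 6, 5, 8, 9, 1, 3, 4]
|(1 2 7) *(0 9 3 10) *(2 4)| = |(0 9 3 10)(1 4 2 7)| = 4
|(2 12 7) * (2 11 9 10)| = 6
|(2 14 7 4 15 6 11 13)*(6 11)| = |(2 14 7 4 15 11 13)| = 7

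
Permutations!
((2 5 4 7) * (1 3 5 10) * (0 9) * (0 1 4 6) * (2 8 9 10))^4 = (0 8 5 4 1)(3 10 9 6 7)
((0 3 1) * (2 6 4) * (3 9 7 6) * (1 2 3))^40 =((0 9 7 6 4 3 2 1))^40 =(9)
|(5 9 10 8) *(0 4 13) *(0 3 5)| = 8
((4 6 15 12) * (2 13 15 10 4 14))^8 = (2 12 13 14 15)(4 10 6)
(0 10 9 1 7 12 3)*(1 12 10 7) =(0 7 10 9 12 3) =[7, 1, 2, 0, 4, 5, 6, 10, 8, 12, 9, 11, 3]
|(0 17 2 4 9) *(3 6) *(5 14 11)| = 30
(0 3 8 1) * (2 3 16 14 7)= (0 16 14 7 2 3 8 1)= [16, 0, 3, 8, 4, 5, 6, 2, 1, 9, 10, 11, 12, 13, 7, 15, 14]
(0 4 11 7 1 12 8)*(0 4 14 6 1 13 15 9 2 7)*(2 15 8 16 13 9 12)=(0 14 6 1 2 7 9 15 12 16 13 8 4 11)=[14, 2, 7, 3, 11, 5, 1, 9, 4, 15, 10, 0, 16, 8, 6, 12, 13]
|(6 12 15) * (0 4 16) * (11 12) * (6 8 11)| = |(0 4 16)(8 11 12 15)| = 12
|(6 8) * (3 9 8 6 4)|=4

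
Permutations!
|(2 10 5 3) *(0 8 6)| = |(0 8 6)(2 10 5 3)| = 12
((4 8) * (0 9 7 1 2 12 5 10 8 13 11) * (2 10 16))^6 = (0 4 1)(2 5)(7 11 8)(9 13 10)(12 16)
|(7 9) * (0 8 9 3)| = 5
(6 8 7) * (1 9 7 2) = [0, 9, 1, 3, 4, 5, 8, 6, 2, 7] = (1 9 7 6 8 2)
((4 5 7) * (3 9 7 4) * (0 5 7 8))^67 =((0 5 4 7 3 9 8))^67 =(0 3 5 9 4 8 7)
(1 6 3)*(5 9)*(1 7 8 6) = [0, 1, 2, 7, 4, 9, 3, 8, 6, 5] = (3 7 8 6)(5 9)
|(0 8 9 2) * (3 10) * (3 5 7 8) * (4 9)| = 9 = |(0 3 10 5 7 8 4 9 2)|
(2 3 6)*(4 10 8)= (2 3 6)(4 10 8)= [0, 1, 3, 6, 10, 5, 2, 7, 4, 9, 8]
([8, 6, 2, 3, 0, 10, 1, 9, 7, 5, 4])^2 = [7, 1, 2, 3, 8, 4, 6, 5, 9, 10, 0]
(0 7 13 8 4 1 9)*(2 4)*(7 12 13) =(0 12 13 8 2 4 1 9) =[12, 9, 4, 3, 1, 5, 6, 7, 2, 0, 10, 11, 13, 8]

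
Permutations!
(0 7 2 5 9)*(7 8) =(0 8 7 2 5 9) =[8, 1, 5, 3, 4, 9, 6, 2, 7, 0]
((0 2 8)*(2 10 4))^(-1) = (0 8 2 4 10)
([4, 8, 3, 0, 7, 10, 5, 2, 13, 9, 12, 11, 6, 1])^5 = (1 13 8)(5 10 12 6)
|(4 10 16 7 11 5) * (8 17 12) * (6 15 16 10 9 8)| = 11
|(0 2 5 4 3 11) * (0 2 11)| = 6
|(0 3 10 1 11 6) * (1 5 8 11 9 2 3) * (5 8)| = 9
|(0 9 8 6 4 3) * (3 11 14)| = 8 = |(0 9 8 6 4 11 14 3)|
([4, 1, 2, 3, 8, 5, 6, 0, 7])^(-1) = [7, 1, 2, 3, 0, 5, 6, 8, 4]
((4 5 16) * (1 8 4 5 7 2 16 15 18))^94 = (1 2 18 7 15 4 5 8 16) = ((1 8 4 7 2 16 5 15 18))^94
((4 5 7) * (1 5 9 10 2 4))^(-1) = ((1 5 7)(2 4 9 10))^(-1) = (1 7 5)(2 10 9 4)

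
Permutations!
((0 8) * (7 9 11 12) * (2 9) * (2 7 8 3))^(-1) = (0 8 12 11 9 2 3)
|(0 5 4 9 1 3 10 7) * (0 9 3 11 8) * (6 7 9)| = |(0 5 4 3 10 9 1 11 8)(6 7)| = 18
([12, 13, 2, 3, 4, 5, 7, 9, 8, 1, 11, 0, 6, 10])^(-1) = [11, 9, 2, 3, 4, 5, 12, 6, 8, 7, 13, 10, 0, 1]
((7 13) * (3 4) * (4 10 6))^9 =((3 10 6 4)(7 13))^9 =(3 10 6 4)(7 13)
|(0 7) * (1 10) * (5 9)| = 2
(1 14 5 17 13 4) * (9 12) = (1 14 5 17 13 4)(9 12) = [0, 14, 2, 3, 1, 17, 6, 7, 8, 12, 10, 11, 9, 4, 5, 15, 16, 13]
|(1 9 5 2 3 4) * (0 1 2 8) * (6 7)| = 30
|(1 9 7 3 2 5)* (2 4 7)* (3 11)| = 4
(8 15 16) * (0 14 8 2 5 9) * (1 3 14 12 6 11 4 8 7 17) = (0 12 6 11 4 8 15 16 2 5 9)(1 3 14 7 17) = [12, 3, 5, 14, 8, 9, 11, 17, 15, 0, 10, 4, 6, 13, 7, 16, 2, 1]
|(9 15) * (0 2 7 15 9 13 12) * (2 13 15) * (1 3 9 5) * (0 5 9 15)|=14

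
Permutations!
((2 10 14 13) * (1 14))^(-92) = ((1 14 13 2 10))^(-92) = (1 2 14 10 13)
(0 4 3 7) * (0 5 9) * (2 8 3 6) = (0 4 6 2 8 3 7 5 9) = [4, 1, 8, 7, 6, 9, 2, 5, 3, 0]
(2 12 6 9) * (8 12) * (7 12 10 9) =(2 8 10 9)(6 7 12) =[0, 1, 8, 3, 4, 5, 7, 12, 10, 2, 9, 11, 6]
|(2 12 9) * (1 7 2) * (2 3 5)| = 7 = |(1 7 3 5 2 12 9)|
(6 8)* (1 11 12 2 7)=(1 11 12 2 7)(6 8)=[0, 11, 7, 3, 4, 5, 8, 1, 6, 9, 10, 12, 2]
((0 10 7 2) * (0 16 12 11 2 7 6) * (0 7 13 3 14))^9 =(0 6 13 14 10 7 3)(2 16 12 11)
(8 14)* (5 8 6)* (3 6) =(3 6 5 8 14) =[0, 1, 2, 6, 4, 8, 5, 7, 14, 9, 10, 11, 12, 13, 3]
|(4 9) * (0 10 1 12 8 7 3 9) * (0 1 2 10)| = 14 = |(1 12 8 7 3 9 4)(2 10)|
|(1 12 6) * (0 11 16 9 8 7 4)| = 21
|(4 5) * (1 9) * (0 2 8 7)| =4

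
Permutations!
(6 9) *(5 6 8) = (5 6 9 8) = [0, 1, 2, 3, 4, 6, 9, 7, 5, 8]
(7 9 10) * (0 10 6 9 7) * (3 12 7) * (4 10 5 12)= (0 5 12 7 3 4 10)(6 9)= [5, 1, 2, 4, 10, 12, 9, 3, 8, 6, 0, 11, 7]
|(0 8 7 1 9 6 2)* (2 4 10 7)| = |(0 8 2)(1 9 6 4 10 7)| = 6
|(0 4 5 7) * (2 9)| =4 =|(0 4 5 7)(2 9)|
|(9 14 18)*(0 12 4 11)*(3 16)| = |(0 12 4 11)(3 16)(9 14 18)| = 12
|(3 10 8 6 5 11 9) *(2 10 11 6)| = 6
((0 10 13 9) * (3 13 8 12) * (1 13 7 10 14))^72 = ((0 14 1 13 9)(3 7 10 8 12))^72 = (0 1 9 14 13)(3 10 12 7 8)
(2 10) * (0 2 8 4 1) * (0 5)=(0 2 10 8 4 1 5)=[2, 5, 10, 3, 1, 0, 6, 7, 4, 9, 8]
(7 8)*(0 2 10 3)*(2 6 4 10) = (0 6 4 10 3)(7 8) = [6, 1, 2, 0, 10, 5, 4, 8, 7, 9, 3]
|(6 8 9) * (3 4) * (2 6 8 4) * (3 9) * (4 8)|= |(2 6 8 3)(4 9)|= 4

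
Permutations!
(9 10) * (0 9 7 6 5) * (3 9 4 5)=(0 4 5)(3 9 10 7 6)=[4, 1, 2, 9, 5, 0, 3, 6, 8, 10, 7]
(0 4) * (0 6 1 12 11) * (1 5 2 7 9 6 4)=(0 1 12 11)(2 7 9 6 5)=[1, 12, 7, 3, 4, 2, 5, 9, 8, 6, 10, 0, 11]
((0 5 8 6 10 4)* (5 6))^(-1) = (0 4 10 6)(5 8)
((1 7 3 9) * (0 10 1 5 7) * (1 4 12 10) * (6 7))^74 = (3 7 6 5 9)(4 10 12) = ((0 1)(3 9 5 6 7)(4 12 10))^74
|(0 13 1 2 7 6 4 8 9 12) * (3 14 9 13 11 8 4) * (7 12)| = |(0 11 8 13 1 2 12)(3 14 9 7 6)| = 35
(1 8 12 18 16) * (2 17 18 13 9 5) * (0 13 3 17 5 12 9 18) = (0 13 18 16 1 8 9 12 3 17)(2 5) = [13, 8, 5, 17, 4, 2, 6, 7, 9, 12, 10, 11, 3, 18, 14, 15, 1, 0, 16]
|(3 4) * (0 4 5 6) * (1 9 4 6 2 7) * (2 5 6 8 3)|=|(0 8 3 6)(1 9 4 2 7)|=20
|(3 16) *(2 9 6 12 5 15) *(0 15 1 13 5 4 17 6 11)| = |(0 15 2 9 11)(1 13 5)(3 16)(4 17 6 12)| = 60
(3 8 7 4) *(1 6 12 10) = (1 6 12 10)(3 8 7 4) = [0, 6, 2, 8, 3, 5, 12, 4, 7, 9, 1, 11, 10]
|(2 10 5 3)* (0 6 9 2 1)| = 8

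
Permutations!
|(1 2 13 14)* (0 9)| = 4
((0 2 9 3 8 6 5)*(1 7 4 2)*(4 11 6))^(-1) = ((0 1 7 11 6 5)(2 9 3 8 4))^(-1) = (0 5 6 11 7 1)(2 4 8 3 9)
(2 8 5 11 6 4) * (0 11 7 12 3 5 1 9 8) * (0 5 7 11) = (1 9 8)(2 5 11 6 4)(3 7 12) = [0, 9, 5, 7, 2, 11, 4, 12, 1, 8, 10, 6, 3]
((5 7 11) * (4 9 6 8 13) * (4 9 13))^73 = (4 6 13 8 9)(5 7 11) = ((4 13 9 6 8)(5 7 11))^73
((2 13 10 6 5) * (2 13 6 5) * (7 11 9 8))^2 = ((2 6)(5 13 10)(7 11 9 8))^2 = (5 10 13)(7 9)(8 11)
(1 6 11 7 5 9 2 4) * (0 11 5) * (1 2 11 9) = (0 9 11 7)(1 6 5)(2 4) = [9, 6, 4, 3, 2, 1, 5, 0, 8, 11, 10, 7]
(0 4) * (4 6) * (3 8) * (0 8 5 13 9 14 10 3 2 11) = (0 6 4 8 2 11)(3 5 13 9 14 10) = [6, 1, 11, 5, 8, 13, 4, 7, 2, 14, 3, 0, 12, 9, 10]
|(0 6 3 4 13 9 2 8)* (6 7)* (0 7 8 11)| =10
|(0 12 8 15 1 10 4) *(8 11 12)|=|(0 8 15 1 10 4)(11 12)|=6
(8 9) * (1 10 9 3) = (1 10 9 8 3) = [0, 10, 2, 1, 4, 5, 6, 7, 3, 8, 9]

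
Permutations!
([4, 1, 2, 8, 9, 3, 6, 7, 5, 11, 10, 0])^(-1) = [11, 1, 2, 5, 0, 8, 6, 7, 3, 4, 10, 9]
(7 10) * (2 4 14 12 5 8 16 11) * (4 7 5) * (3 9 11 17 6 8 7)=[0, 1, 3, 9, 14, 7, 8, 10, 16, 11, 5, 2, 4, 13, 12, 15, 17, 6]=(2 3 9 11)(4 14 12)(5 7 10)(6 8 16 17)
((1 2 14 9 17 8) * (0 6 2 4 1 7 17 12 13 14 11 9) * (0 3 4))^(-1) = ((0 6 2 11 9 12 13 14 3 4 1)(7 17 8))^(-1) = (0 1 4 3 14 13 12 9 11 2 6)(7 8 17)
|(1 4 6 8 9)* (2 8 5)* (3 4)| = |(1 3 4 6 5 2 8 9)| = 8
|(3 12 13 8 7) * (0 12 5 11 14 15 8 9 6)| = |(0 12 13 9 6)(3 5 11 14 15 8 7)| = 35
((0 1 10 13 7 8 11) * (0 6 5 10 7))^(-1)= (0 13 10 5 6 11 8 7 1)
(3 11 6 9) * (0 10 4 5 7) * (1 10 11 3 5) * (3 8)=[11, 10, 2, 8, 1, 7, 9, 0, 3, 5, 4, 6]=(0 11 6 9 5 7)(1 10 4)(3 8)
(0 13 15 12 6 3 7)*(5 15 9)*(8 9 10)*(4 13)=[4, 1, 2, 7, 13, 15, 3, 0, 9, 5, 8, 11, 6, 10, 14, 12]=(0 4 13 10 8 9 5 15 12 6 3 7)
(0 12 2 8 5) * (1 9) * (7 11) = (0 12 2 8 5)(1 9)(7 11) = [12, 9, 8, 3, 4, 0, 6, 11, 5, 1, 10, 7, 2]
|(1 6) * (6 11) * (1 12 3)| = |(1 11 6 12 3)| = 5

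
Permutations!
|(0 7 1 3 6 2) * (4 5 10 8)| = |(0 7 1 3 6 2)(4 5 10 8)| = 12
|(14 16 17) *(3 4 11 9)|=12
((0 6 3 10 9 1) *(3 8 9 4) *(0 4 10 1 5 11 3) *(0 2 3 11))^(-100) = (11)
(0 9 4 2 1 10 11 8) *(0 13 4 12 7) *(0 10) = (0 9 12 7 10 11 8 13 4 2 1) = [9, 0, 1, 3, 2, 5, 6, 10, 13, 12, 11, 8, 7, 4]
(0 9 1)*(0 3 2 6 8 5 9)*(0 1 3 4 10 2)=(0 1 4 10 2 6 8 5 9 3)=[1, 4, 6, 0, 10, 9, 8, 7, 5, 3, 2]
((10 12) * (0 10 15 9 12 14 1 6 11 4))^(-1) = ((0 10 14 1 6 11 4)(9 12 15))^(-1) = (0 4 11 6 1 14 10)(9 15 12)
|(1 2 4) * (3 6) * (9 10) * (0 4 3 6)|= |(0 4 1 2 3)(9 10)|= 10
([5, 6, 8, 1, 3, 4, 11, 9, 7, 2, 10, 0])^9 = [4, 11, 8, 6, 1, 3, 0, 9, 7, 2, 10, 5]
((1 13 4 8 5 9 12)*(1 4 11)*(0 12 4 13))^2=((0 12 13 11 1)(4 8 5 9))^2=(0 13 1 12 11)(4 5)(8 9)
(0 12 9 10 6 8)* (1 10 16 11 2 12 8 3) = [8, 10, 12, 1, 4, 5, 3, 7, 0, 16, 6, 2, 9, 13, 14, 15, 11] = (0 8)(1 10 6 3)(2 12 9 16 11)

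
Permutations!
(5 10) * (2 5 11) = (2 5 10 11) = [0, 1, 5, 3, 4, 10, 6, 7, 8, 9, 11, 2]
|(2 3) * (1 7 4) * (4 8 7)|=|(1 4)(2 3)(7 8)|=2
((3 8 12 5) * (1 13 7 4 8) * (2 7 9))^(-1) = ((1 13 9 2 7 4 8 12 5 3))^(-1) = (1 3 5 12 8 4 7 2 9 13)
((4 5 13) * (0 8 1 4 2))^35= (13)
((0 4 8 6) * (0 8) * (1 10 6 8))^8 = ((0 4)(1 10 6))^8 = (1 6 10)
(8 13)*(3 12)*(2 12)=(2 12 3)(8 13)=[0, 1, 12, 2, 4, 5, 6, 7, 13, 9, 10, 11, 3, 8]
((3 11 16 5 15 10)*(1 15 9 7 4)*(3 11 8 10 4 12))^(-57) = ((1 15 4)(3 8 10 11 16 5 9 7 12))^(-57) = (3 9 11)(5 10 12)(7 16 8)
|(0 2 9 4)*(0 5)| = |(0 2 9 4 5)| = 5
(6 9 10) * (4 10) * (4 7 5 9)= (4 10 6)(5 9 7)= [0, 1, 2, 3, 10, 9, 4, 5, 8, 7, 6]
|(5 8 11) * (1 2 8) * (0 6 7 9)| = 20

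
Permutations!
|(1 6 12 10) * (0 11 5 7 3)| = 20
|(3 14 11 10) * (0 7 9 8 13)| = 20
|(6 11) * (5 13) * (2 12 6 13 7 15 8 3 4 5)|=30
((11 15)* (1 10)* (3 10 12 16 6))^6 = ((1 12 16 6 3 10)(11 15))^6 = (16)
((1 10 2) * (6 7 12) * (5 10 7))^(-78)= (1 2 10 5 6 12 7)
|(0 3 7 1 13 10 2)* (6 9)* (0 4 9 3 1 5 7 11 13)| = 8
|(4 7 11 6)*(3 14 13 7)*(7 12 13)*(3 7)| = |(3 14)(4 7 11 6)(12 13)| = 4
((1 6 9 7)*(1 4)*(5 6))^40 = (1 7 6)(4 9 5) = ((1 5 6 9 7 4))^40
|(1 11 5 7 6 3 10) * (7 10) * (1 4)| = 15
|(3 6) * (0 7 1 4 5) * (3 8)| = |(0 7 1 4 5)(3 6 8)| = 15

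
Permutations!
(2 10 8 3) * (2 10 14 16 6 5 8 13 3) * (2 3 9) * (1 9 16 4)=(1 9 2 14 4)(3 10 13 16 6 5 8)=[0, 9, 14, 10, 1, 8, 5, 7, 3, 2, 13, 11, 12, 16, 4, 15, 6]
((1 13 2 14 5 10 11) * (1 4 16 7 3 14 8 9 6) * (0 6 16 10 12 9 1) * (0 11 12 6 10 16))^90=(0 12)(1 2)(3 5 11 16)(4 7 14 6)(8 13)(9 10)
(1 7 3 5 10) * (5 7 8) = (1 8 5 10)(3 7) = [0, 8, 2, 7, 4, 10, 6, 3, 5, 9, 1]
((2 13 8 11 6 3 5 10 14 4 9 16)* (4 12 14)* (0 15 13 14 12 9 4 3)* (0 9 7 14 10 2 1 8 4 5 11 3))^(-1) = ((0 15 13 4 5 2 10)(1 8 3 11 6 9 16)(7 14))^(-1) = (0 10 2 5 4 13 15)(1 16 9 6 11 3 8)(7 14)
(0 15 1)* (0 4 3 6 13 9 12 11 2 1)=(0 15)(1 4 3 6 13 9 12 11 2)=[15, 4, 1, 6, 3, 5, 13, 7, 8, 12, 10, 2, 11, 9, 14, 0]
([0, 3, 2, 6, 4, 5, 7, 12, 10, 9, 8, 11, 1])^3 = [0, 7, 2, 12, 4, 5, 1, 3, 10, 9, 8, 11, 6]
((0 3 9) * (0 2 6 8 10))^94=(0 2 10 9 8 3 6)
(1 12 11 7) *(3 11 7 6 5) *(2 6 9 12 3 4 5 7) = [0, 3, 6, 11, 5, 4, 7, 1, 8, 12, 10, 9, 2] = (1 3 11 9 12 2 6 7)(4 5)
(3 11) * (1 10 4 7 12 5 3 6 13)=[0, 10, 2, 11, 7, 3, 13, 12, 8, 9, 4, 6, 5, 1]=(1 10 4 7 12 5 3 11 6 13)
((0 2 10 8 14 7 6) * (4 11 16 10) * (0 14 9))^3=((0 2 4 11 16 10 8 9)(6 14 7))^3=(0 11 8 2 16 9 4 10)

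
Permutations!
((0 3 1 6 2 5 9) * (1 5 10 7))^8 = ((0 3 5 9)(1 6 2 10 7))^8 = (1 10 6 7 2)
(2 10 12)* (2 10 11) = (2 11)(10 12) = [0, 1, 11, 3, 4, 5, 6, 7, 8, 9, 12, 2, 10]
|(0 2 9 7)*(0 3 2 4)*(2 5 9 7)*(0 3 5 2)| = 7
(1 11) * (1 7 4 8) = [0, 11, 2, 3, 8, 5, 6, 4, 1, 9, 10, 7] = (1 11 7 4 8)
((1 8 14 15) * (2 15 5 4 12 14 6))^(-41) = ((1 8 6 2 15)(4 12 14 5))^(-41) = (1 15 2 6 8)(4 5 14 12)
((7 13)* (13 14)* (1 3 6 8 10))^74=(1 10 8 6 3)(7 13 14)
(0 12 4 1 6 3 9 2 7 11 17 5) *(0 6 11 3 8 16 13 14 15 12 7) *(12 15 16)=(0 7 3 9 2)(1 11 17 5 6 8 12 4)(13 14 16)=[7, 11, 0, 9, 1, 6, 8, 3, 12, 2, 10, 17, 4, 14, 16, 15, 13, 5]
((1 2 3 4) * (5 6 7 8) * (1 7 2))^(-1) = ((2 3 4 7 8 5 6))^(-1) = (2 6 5 8 7 4 3)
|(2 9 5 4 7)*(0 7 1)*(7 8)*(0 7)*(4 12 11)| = 8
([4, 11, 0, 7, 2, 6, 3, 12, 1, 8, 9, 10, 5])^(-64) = (0 2 4)(1 11 10 9 8)(3 7 12 5 6)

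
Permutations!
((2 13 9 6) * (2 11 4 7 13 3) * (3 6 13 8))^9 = (2 11 7 3 6 4 8)(9 13)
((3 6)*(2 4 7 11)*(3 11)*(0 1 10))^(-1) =((0 1 10)(2 4 7 3 6 11))^(-1) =(0 10 1)(2 11 6 3 7 4)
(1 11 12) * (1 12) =(12)(1 11) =[0, 11, 2, 3, 4, 5, 6, 7, 8, 9, 10, 1, 12]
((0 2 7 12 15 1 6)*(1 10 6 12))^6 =((0 2 7 1 12 15 10 6))^6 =(0 10 12 7)(1 2 6 15)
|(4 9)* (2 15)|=2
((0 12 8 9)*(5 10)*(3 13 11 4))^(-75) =((0 12 8 9)(3 13 11 4)(5 10))^(-75) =(0 12 8 9)(3 13 11 4)(5 10)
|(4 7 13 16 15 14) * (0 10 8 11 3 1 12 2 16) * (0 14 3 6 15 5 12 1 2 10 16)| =44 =|(0 16 5 12 10 8 11 6 15 3 2)(4 7 13 14)|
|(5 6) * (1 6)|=3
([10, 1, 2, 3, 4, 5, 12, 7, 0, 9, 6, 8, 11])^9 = [12, 1, 2, 3, 4, 5, 8, 7, 6, 9, 11, 10, 0]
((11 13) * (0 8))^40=(13)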